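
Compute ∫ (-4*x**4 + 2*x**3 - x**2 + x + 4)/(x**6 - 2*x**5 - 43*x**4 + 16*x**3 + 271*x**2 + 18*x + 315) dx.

Factor the denominator: (x - 7)*(x - 3)*(x + 3)*(x + 5)*(x**2 + 1).
Partial-fraction decomposition: -(19*x - 17)/(6500*(x**2 + 1)) + 347/(624*(x + 5)) - 193/(600*(x + 3)) + 17/(120*(x - 3)) - 2239/(6000*(x - 7)).
Integrate each term; A/(x−a) gives A·log|x−a|; the (Bx+D)/(x²+p²) term gives a log and an atan.

-2239*log(x - 7)/6000 + 17*log(x - 3)/120 - 193*log(x + 3)/600 + 347*log(x + 5)/624 - 19*log(x**2 + 1)/13000 + 17*atan(x)/6500 + C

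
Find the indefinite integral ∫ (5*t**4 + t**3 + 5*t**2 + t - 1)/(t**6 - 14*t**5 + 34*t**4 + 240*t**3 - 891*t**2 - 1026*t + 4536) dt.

Factor the denominator: (t - 7)*(t - 6)*(t - 4)*(t - 3)*(t + 3)**2.
Partial-fraction decomposition: -51007/(595350*(t + 3)) + 419/(3780*(t + 3)**2) - 479/(432*(t - 3)) + 1427/(294*(t - 4)) - 6881/(486*(t - 6)) + 12599/(1200*(t - 7)).
Integrate each term; A/(t−a) gives A·log|t−a|; A/(t−a)² gives −A/(t−a).

12599*log(t - 7)/1200 - 6881*log(t - 6)/486 + 1427*log(t - 4)/294 - 479*log(t - 3)/432 - 51007*log(t + 3)/595350 - 419/(3780*t + 11340) + C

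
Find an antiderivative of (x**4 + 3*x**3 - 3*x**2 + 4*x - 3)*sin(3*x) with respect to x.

Use integration by parts with u = x**4 + 3*x**3 - 3*x**2 + 4*x - 3, dv = sin(3*x) dx, so v = -cos(3*x)/3.
Apply parts 4 times (tabular method): alternate signs, differentiate u down to 0, integrate dv up.

-x**4*cos(3*x)/3 + 4*x**3*sin(3*x)/9 - x**3*cos(3*x) + x**2*sin(3*x) + 13*x**2*cos(3*x)/9 - 26*x*sin(3*x)/27 - 2*x*cos(3*x)/3 + 2*sin(3*x)/9 + 55*cos(3*x)/81 + C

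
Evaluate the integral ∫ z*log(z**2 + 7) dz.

z**2*log(z**2 + 7)/2 - z**2/2 + 7*log(z**2 + 7)/2 + C

Let u = z**2 + 7, so du = (2*z) dz.
The integral becomes (1/2)·∫ log(u) du; integrate by parts with u′=log(u), dv′=du.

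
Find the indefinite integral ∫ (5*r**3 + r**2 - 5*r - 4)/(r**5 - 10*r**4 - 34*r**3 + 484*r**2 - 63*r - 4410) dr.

-1377*log(r - 7)/845 + 621*log(r - 5)/352 + 23*log(r + 3)/480 - 1018*log(r + 6)/5577 - 345/(52*r - 364) + C

Factor the denominator: (r - 7)**2*(r - 5)*(r + 3)*(r + 6).
Partial-fraction decomposition: -1018/(5577*(r + 6)) + 23/(480*(r + 3)) + 621/(352*(r - 5)) - 1377/(845*(r - 7)) + 345/(52*(r - 7)**2).
Integrate each term; A/(r−a) gives A·log|r−a|; A/(r−a)² gives −A/(r−a).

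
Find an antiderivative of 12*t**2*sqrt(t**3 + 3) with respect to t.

8*(t**3 + 3)**(3/2)/3 + C

Let u = t**3 + 3, so du = (3*t**2) dt.
Rewriting, the integral becomes 4·∫ √u du = 4·(2/3)u^(3/2).
Substituting back, u = t**3 + 3.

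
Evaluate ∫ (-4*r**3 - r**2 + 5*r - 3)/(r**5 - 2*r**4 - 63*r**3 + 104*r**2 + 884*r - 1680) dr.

-463*log(r - 7)/780 + 17*log(r - 4)/36 - 29*log(r - 2)/560 - 149*log(r + 5)/252 + 159*log(r + 6)/208 + C

Factor the denominator: (r - 7)*(r - 4)*(r - 2)*(r + 5)*(r + 6).
Partial-fraction decomposition: 159/(208*(r + 6)) - 149/(252*(r + 5)) - 29/(560*(r - 2)) + 17/(36*(r - 4)) - 463/(780*(r - 7)).
Integrate each term: A/(r−a) contributes A·log|r−a|.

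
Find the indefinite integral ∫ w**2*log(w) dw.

Use integration by parts with u = log(w), dv = w**2 dw.
Then du = 1/w dw and v = w**3/3.

w**3*log(w)/3 - w**3/9 + C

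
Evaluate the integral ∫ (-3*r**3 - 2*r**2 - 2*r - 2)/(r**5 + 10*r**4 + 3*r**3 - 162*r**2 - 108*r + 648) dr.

-107*log(r - 3)/486 + 19*log(r - 2)/160 + 67*log(r + 3)/270 - 1141*log(r + 6)/7776 + 293/(108*r + 648) + C

Factor the denominator: (r - 3)*(r - 2)*(r + 3)*(r + 6)**2.
Partial-fraction decomposition: -1141/(7776*(r + 6)) - 293/(108*(r + 6)**2) + 67/(270*(r + 3)) + 19/(160*(r - 2)) - 107/(486*(r - 3)).
Integrate each term; A/(r−a) gives A·log|r−a|; A/(r−a)² gives −A/(r−a).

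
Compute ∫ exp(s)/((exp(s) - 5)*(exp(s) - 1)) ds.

Let u = e^s, du = e^s ds.
The integral becomes ∫ du/((u-5)(u-1)); decompose into partial fractions.

log(exp(s) - 5)/4 - log(exp(s) - 1)/4 + C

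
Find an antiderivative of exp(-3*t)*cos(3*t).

exp(-3*t)*sin(3*t)/6 - exp(-3*t)*cos(3*t)/6 + C

Let I denote the integral. Integrate by parts with u = cos(3*t), dv = exp(-3*t) dt, so v = -exp(-3*t)/3: I = -exp(-3*t)*cos(3*t)/3 − ∫ exp(-3*t)*sin(3*t) dt.
Apply parts again with u = sin(3*t), dv = exp(-3*t) dt: ∫ exp(-3*t)*sin(3*t) dt = -exp(-3*t)*sin(3*t)/3 + I. Substituting back brings back I: I = exp(-3*t)*sin(3*t)/3 - exp(-3*t)*cos(3*t)/3 − I.
Solving for I: (1 + 1)·I equals the remaining terms, so I = (1/2)·(exp(-3*t)*sin(3*t)/3 - exp(-3*t)*cos(3*t)/3).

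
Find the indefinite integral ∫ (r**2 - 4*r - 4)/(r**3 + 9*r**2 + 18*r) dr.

-2*log(r)/9 - 17*log(r + 3)/9 + 28*log(r + 6)/9 + C

Factor the denominator: r*(r + 3)*(r + 6).
Partial-fraction decomposition: 28/(9*(r + 6)) - 17/(9*(r + 3)) - 2/(9*r).
Integrate each term: A/(r−a) contributes A·log|r−a|.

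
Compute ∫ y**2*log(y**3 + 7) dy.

Let u = y**3 + 7, so du = (3*y**2) dy.
The integral becomes (1/3)·∫ log(u) du; integrate by parts with u′=log(u), dv′=du.

y**3*log(y**3 + 7)/3 - y**3/3 + 7*log(y**3 + 7)/3 + C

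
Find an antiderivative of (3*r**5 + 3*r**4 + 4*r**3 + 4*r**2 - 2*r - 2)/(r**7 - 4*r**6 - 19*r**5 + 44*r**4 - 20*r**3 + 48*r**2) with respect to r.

Factor the denominator: r**2*(r - 6)*(r - 2)*(r + 4)*(r**2 + 1).
Partial-fraction decomposition: 3*(73*r + 31)/(3145*(r**2 + 1)) - 83/(544*(r + 4)) - 31/(80*(r - 2)) + 2821/(5328*(r - 6)) - 17/(288*r) - 1/(24*r**2).
Integrate each term; A/(r−a) gives A·log|r−a|; the (Br+D)/(r²+p²) term gives a log and an atan.

-17*log(r)/288 + 2821*log(r - 6)/5328 - 31*log(r - 2)/80 - 83*log(r + 4)/544 + 219*log(r**2 + 1)/6290 + 93*atan(r)/3145 + 1/(24*r) + C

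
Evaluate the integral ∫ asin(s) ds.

Use integration by parts with u = arcsin(s), dv = ds.
Then du = 1/sqrt(-s**2 + 1) ds.

s*asin(s) + sqrt(-s**2 + 1) + C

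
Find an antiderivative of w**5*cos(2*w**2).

w**4*sin(2*w**2)/4 + w**2*cos(2*w**2)/4 - sin(2*w**2)/8 + C

Let u = w², du = 2w dw; rewrite as (1/2)∫ u^2·cos(2u) du.
Now integrate by parts 2 times.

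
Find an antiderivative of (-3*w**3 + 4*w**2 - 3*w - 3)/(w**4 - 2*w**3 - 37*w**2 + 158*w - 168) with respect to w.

-13*log(w - 4)/2 + 57*log(w - 3)/10 - 17*log(w - 2)/18 - 113*log(w + 7)/90 + C

Factor the denominator: (w - 4)*(w - 3)*(w - 2)*(w + 7).
Partial-fraction decomposition: -113/(90*(w + 7)) - 17/(18*(w - 2)) + 57/(10*(w - 3)) - 13/(2*(w - 4)).
Integrate each term: A/(w−a) contributes A·log|w−a|.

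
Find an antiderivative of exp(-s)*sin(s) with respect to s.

Let I denote the integral. Integrate by parts with u = sin(s), dv = exp(-s) ds, so v = -exp(-s): I = -exp(-s)*sin(s) + ∫ exp(-s)*cos(s) ds.
Apply parts again with u = cos(s), dv = exp(-s) ds: ∫ exp(-s)*cos(s) ds = -exp(-s)*cos(s) − I. Substituting back brings back I: I = -exp(-s)*sin(s) - exp(-s)*cos(s) − I.
Solving for I: (1 + 1)·I equals the remaining terms, so I = (1/2)·(-exp(-s)*sin(s) - exp(-s)*cos(s)).

-exp(-s)*sin(s)/2 - exp(-s)*cos(s)/2 + C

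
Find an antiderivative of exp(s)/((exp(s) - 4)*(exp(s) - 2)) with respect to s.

Let u = e^s, du = e^s ds.
The integral becomes ∫ du/((u-4)(u-2)); decompose into partial fractions.

log(exp(s) - 4)/2 - log(exp(s) - 2)/2 + C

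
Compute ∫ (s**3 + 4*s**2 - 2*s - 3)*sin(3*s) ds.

-s**3*cos(3*s)/3 + s**2*sin(3*s)/3 - 4*s**2*cos(3*s)/3 + 8*s*sin(3*s)/9 + 8*s*cos(3*s)/9 - 8*sin(3*s)/27 + 35*cos(3*s)/27 + C

Use integration by parts with u = s**3 + 4*s**2 - 2*s - 3, dv = sin(3*s) ds, so v = -cos(3*s)/3.
Apply parts 3 times (tabular method): alternate signs, differentiate u down to 0, integrate dv up.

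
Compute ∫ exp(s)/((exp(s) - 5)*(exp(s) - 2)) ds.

Let u = e^s, du = e^s ds.
The integral becomes ∫ du/((u-5)(u-2)); decompose into partial fractions.

log(exp(s) - 5)/3 - log(exp(s) - 2)/3 + C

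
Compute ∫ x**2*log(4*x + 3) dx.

Use integration by parts with u = log(4*x + 3), dv = x**2 dx.
Then du = 4/(4*x + 3) dx and v = x**3/3.

x**3*log(4*x + 3)/3 - x**3/9 + x**2/8 - 3*x/16 + 9*log(4*x + 3)/64 + C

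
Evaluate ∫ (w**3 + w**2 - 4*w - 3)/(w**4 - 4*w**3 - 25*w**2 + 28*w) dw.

Factor the denominator: w*(w - 7)*(w - 1)*(w + 4).
Partial-fraction decomposition: 7/(44*(w + 4)) + 1/(6*(w - 1)) + 361/(462*(w - 7)) - 3/(28*w).
Integrate each term: A/(w−a) contributes A·log|w−a|.

-3*log(w)/28 + 361*log(w - 7)/462 + log(w - 1)/6 + 7*log(w + 4)/44 + C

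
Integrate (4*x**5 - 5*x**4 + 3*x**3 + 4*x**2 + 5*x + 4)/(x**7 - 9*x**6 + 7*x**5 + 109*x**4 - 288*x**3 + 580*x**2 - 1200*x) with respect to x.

-log(x)/300 - 1000081*log(x - 5)/2270700 + 703*log(x - 3)/1092 - 23*log(x + 4)/189 - 3425*log(x**2 + 4)/87464 - 11*atan(x/2)/21866 - 3293/(870*x - 4350) + C

Factor the denominator: x*(x - 5)**2*(x - 3)*(x + 4)*(x**2 + 4).
Partial-fraction decomposition: -(3425*x + 44)/(43732*(x**2 + 4)) - 23/(189*(x + 4)) + 703/(1092*(x - 3)) - 1000081/(2270700*(x - 5)) + 3293/(870*(x - 5)**2) - 1/(300*x).
Integrate each term; A/(x−a) gives A·log|x−a|; the (Bx+D)/(x²+p²) term gives a log and an atan.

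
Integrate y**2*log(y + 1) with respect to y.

y**3*log(y + 1)/3 - y**3/9 + y**2/6 - y/3 + log(y + 1)/3 + C

Use integration by parts with u = log(y + 1), dv = y**2 dy.
Then du = 1/(y + 1) dy and v = y**3/3.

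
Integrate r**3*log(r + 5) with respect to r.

Use integration by parts with u = log(r + 5), dv = r**3 dr.
Then du = 1/(r + 5) dr and v = r**4/4.

r**4*log(r + 5)/4 - r**4/16 + 5*r**3/12 - 25*r**2/8 + 125*r/4 - 625*log(r + 5)/4 + C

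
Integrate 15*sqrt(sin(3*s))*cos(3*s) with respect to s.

10*sin(3*s)**(3/2)/3 + C

Let u = sin(3*s), so du = (3*cos(3*s)) ds.
Rewriting, the integral becomes 5·∫ √u du = 5·(2/3)u^(3/2).
Substituting back, u = sin(3*s).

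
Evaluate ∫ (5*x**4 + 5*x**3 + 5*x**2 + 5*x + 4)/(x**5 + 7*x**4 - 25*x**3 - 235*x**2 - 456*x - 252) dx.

299*log(x - 6)/252 - log(x + 1)/21 + 27*log(x + 2)/20 - 38*log(x + 3)/9 + 101*log(x + 7)/15 + C

Factor the denominator: (x - 6)*(x + 1)*(x + 2)*(x + 3)*(x + 7).
Partial-fraction decomposition: 101/(15*(x + 7)) - 38/(9*(x + 3)) + 27/(20*(x + 2)) - 1/(21*(x + 1)) + 299/(252*(x - 6)).
Integrate each term: A/(x−a) contributes A·log|x−a|.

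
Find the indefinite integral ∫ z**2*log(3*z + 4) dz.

z**3*log(3*z + 4)/3 - z**3/9 + 2*z**2/9 - 16*z/27 + 64*log(3*z + 4)/81 + C

Use integration by parts with u = log(3*z + 4), dv = z**2 dz.
Then du = 3/(3*z + 4) dz and v = z**3/3.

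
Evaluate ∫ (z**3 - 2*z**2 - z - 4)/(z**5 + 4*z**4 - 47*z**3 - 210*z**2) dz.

11*log(z)/22050 + 3*log(z - 7)/98 + 29*log(z + 5)/50 - 11*log(z + 6)/18 - 2/(105*z) + C

Factor the denominator: z**2*(z - 7)*(z + 5)*(z + 6).
Partial-fraction decomposition: -11/(18*(z + 6)) + 29/(50*(z + 5)) + 3/(98*(z - 7)) + 11/(22050*z) + 2/(105*z**2).
Integrate each term; A/(z−a) gives A·log|z−a|; A/(z−a)² gives −A/(z−a).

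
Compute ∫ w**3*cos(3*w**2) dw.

w**2*sin(3*w**2)/6 + cos(3*w**2)/18 + C

Let u = w², du = 2w dw; rewrite as (1/2)∫ u^1·cos(3u) du.
Now integrate by parts 1 time.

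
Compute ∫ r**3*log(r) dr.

r**4*log(r)/4 - r**4/16 + C

Use integration by parts with u = log(r), dv = r**3 dr.
Then du = 1/r dr and v = r**4/4.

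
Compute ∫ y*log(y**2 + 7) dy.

y**2*log(y**2 + 7)/2 - y**2/2 + 7*log(y**2 + 7)/2 + C

Let u = y**2 + 7, so du = (2*y) dy.
The integral becomes (1/2)·∫ log(u) du; integrate by parts with u′=log(u), dv′=du.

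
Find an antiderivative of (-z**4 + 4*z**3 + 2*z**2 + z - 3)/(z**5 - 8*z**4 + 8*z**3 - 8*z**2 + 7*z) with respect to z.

Factor the denominator: z*(z - 7)*(z - 1)*(z**2 + 1).
Partial-fraction decomposition: 3*(2*z - 11)/(50*(z**2 + 1)) - 1/(4*(z - 1)) - 309/(700*(z - 7)) - 3/(7*z).
Integrate each term; A/(z−a) gives A·log|z−a|; the (Bz+D)/(z²+p²) term gives a log and an atan.

-3*log(z)/7 - 309*log(z - 7)/700 - log(z - 1)/4 + 3*log(z**2 + 1)/50 - 33*atan(z)/50 + C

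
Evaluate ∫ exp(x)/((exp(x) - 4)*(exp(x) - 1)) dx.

Let u = e^x, du = e^x dx.
The integral becomes ∫ du/((u-1)(u-4)); decompose into partial fractions.

log(exp(x) - 4)/3 - log(exp(x) - 1)/3 + C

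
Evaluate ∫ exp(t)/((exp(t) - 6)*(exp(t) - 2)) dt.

Let u = e^t, du = e^t dt.
The integral becomes ∫ du/((u-2)(u-6)); decompose into partial fractions.

log(exp(t) - 6)/4 - log(exp(t) - 2)/4 + C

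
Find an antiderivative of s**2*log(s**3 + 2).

Let u = s**3 + 2, so du = (3*s**2) ds.
The integral becomes (1/3)·∫ log(u) du; integrate by parts with u′=log(u), dv′=du.

s**3*log(s**3 + 2)/3 - s**3/3 + 2*log(s**3 + 2)/3 + C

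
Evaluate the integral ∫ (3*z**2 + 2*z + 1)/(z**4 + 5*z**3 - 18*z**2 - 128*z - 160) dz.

Factor the denominator: (z - 5)*(z + 2)*(z + 4)**2.
Partial-fraction decomposition: 55/(324*(z + 4)) + 41/(18*(z + 4)**2) - 9/(28*(z + 2)) + 86/(567*(z - 5)).
Integrate each term; A/(z−a) gives A·log|z−a|; A/(z−a)² gives −A/(z−a).

86*log(z - 5)/567 - 9*log(z + 2)/28 + 55*log(z + 4)/324 - 41/(18*z + 72) + C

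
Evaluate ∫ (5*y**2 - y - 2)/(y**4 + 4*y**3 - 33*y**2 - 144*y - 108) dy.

Factor the denominator: (y - 6)*(y + 1)*(y + 3)*(y + 6).
Partial-fraction decomposition: -46/(45*(y + 6)) + 23/(27*(y + 3)) - 2/(35*(y + 1)) + 43/(189*(y - 6)).
Integrate each term: A/(y−a) contributes A·log|y−a|.

43*log(y - 6)/189 - 2*log(y + 1)/35 + 23*log(y + 3)/27 - 46*log(y + 6)/45 + C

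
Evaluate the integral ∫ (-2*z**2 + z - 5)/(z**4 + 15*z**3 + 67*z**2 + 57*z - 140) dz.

-log(z - 1)/40 + 41*log(z + 4)/15 - 5*log(z + 5) + 55*log(z + 7)/24 + C

Factor the denominator: (z - 1)*(z + 4)*(z + 5)*(z + 7).
Partial-fraction decomposition: 55/(24*(z + 7)) - 5/(z + 5) + 41/(15*(z + 4)) - 1/(40*(z - 1)).
Integrate each term: A/(z−a) contributes A·log|z−a|.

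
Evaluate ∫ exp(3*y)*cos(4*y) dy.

Let I denote the integral. Integrate by parts with u = cos(4*y), dv = exp(3*y) dy, so v = exp(3*y)/3: I = exp(3*y)*cos(4*y)/3 + (4/3)·∫ exp(3*y)*sin(4*y) dy.
Apply parts again with u = sin(4*y), dv = exp(3*y) dy: ∫ exp(3*y)*sin(4*y) dy = exp(3*y)*sin(4*y)/3 − (4/3)·I. Substituting back brings back I: I = 4*exp(3*y)*sin(4*y)/9 + exp(3*y)*cos(4*y)/3 − (16/9)·I.
Solving for I: (1 + 16/9)·I equals the remaining terms, so I = (9/25)·(4*exp(3*y)*sin(4*y)/9 + exp(3*y)*cos(4*y)/3).

4*exp(3*y)*sin(4*y)/25 + 3*exp(3*y)*cos(4*y)/25 + C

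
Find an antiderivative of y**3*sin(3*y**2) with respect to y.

-y**2*cos(3*y**2)/6 + sin(3*y**2)/18 + C

Let u = y², du = 2y dy; rewrite as (1/2)∫ u^1·sin(3u) du.
Now integrate by parts 1 time.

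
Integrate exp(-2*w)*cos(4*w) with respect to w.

exp(-2*w)*sin(4*w)/5 - exp(-2*w)*cos(4*w)/10 + C

Let I denote the integral. Integrate by parts with u = cos(4*w), dv = exp(-2*w) dw, so v = -exp(-2*w)/2: I = -exp(-2*w)*cos(4*w)/2 − 2·∫ exp(-2*w)*sin(4*w) dw.
Apply parts again with u = sin(4*w), dv = exp(-2*w) dw: ∫ exp(-2*w)*sin(4*w) dw = -exp(-2*w)*sin(4*w)/2 + 2·I. Substituting back brings back I: I = exp(-2*w)*sin(4*w) - exp(-2*w)*cos(4*w)/2 − 4·I.
Solving for I: (1 + 4)·I equals the remaining terms, so I = (1/5)·(exp(-2*w)*sin(4*w) - exp(-2*w)*cos(4*w)/2).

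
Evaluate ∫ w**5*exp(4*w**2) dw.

(8*w**4 - 4*w**2 + 1)*exp(4*w**2)/64 + C

Let u = w², du = 2w dw; rewrite as (1/2)∫ u^2·exp(4u) du.
Now integrate by parts 2 times.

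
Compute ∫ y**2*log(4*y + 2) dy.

y**3*log(4*y + 2)/3 - y**3/9 + y**2/12 - y/12 + log(2*y + 1)/24 + C

Use integration by parts with u = log(4*y + 2), dv = y**2 dy.
Then du = 4/(4*y + 2) dy and v = y**3/3.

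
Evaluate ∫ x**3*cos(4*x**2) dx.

x**2*sin(4*x**2)/8 + cos(4*x**2)/32 + C

Let u = x², du = 2x dx; rewrite as (1/2)∫ u^1·cos(4u) du.
Now integrate by parts 1 time.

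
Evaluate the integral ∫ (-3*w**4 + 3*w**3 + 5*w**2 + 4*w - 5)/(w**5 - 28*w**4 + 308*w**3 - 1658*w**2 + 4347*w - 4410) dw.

Factor the denominator: (w - 7)**2*(w - 6)*(w - 5)*(w - 3).
Partial-fraction decomposition: -55/(48*(w - 3)) + 170/(w - 5) - 3041/(3*(w - 6)) + 13469/(16*(w - 7)) - 2953/(4*(w - 7)**2).
Integrate each term; A/(w−a) gives A·log|w−a|; A/(w−a)² gives −A/(w−a).

13469*log(w - 7)/16 - 3041*log(w - 6)/3 + 170*log(w - 5) - 55*log(w - 3)/48 + 2953/(4*w - 28) + C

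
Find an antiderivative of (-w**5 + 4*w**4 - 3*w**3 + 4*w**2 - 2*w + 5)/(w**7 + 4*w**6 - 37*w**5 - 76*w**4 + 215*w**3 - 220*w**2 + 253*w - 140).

Factor the denominator: (w - 5)*(w - 1)**2*(w + 4)*(w + 7)*(w**2 + 1).
Partial-fraction decomposition: -(73*w + 14)/(4420*(w**2 + 1)) + 5531/(23040*(w + 7)) - 2317/(11475*(w + 4)) - 19/(12800*(w - 1)) - 7/(320*(w - 1)**2) - 905/(44928*(w - 5)).
Integrate each term; A/(w−a) gives A·log|w−a|; the (Bw+D)/(w²+p²) term gives a log and an atan.

-905*log(w - 5)/44928 - 19*log(w - 1)/12800 - 2317*log(w + 4)/11475 + 5531*log(w + 7)/23040 - 73*log(w**2 + 1)/8840 - 7*atan(w)/2210 + 7/(320*w - 320) + C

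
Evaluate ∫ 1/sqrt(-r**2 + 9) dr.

asin(r/3) + C

Substitute r = 3·sin(θ), so dr = 3·cos(θ) dθ and the radical becomes sqrt(-r**2 + 9) = 3·cos(θ) by the Pythagorean identity.
Integrate the resulting trig expression in θ, then back-substitute θ = asin(r/3), sin(θ) = r/3, cos(θ) = sqrt(-r**2 + 9)/3 (absorbing any constant into C).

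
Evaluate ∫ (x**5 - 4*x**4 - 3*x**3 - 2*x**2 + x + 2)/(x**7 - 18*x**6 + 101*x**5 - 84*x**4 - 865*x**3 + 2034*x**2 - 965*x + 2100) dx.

1217*log(x - 7)/1200 - 69889*log(x - 5)/43264 + 218*log(x - 4)/357 - 101*log(x + 3)/8960 + 537*log(x**2 + 1)/574600 - 133*atan(x)/143650 + 207/(416*x - 2080) + C

Factor the denominator: (x - 7)*(x - 5)**2*(x - 4)*(x + 3)*(x**2 + 1).
Partial-fraction decomposition: (537*x - 266)/(287300*(x**2 + 1)) - 101/(8960*(x + 3)) + 218/(357*(x - 4)) - 69889/(43264*(x - 5)) - 207/(416*(x - 5)**2) + 1217/(1200*(x - 7)).
Integrate each term; A/(x−a) gives A·log|x−a|; the (Bx+D)/(x²+p²) term gives a log and an atan.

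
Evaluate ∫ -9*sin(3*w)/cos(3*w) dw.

Let u = cos(3*w), so du = (-3*sin(3*w)) dw.
Rewriting, the integral becomes 3·∫ 1/u du = 3·log(u).
Substituting back, u = cos(3*w).

3*log(cos(3*w)) + C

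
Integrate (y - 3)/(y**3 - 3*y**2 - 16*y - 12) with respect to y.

3*log(y - 6)/56 + 4*log(y + 1)/7 - 5*log(y + 2)/8 + C

Factor the denominator: (y - 6)*(y + 1)*(y + 2).
Partial-fraction decomposition: -5/(8*(y + 2)) + 4/(7*(y + 1)) + 3/(56*(y - 6)).
Integrate each term: A/(y−a) contributes A·log|y−a|.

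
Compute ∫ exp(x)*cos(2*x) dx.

Let I denote the integral. Integrate by parts with u = cos(2*x), dv = exp(x) dx, so v = exp(x): I = exp(x)*cos(2*x) + 2·∫ exp(x)*sin(2*x) dx.
Apply parts again with u = sin(2*x), dv = exp(x) dx: ∫ exp(x)*sin(2*x) dx = exp(x)*sin(2*x) − 2·I. Substituting back brings back I: I = 2*exp(x)*sin(2*x) + exp(x)*cos(2*x) − 4·I.
Solving for I: (1 + 4)·I equals the remaining terms, so I = (1/5)·(2*exp(x)*sin(2*x) + exp(x)*cos(2*x)).

2*exp(x)*sin(2*x)/5 + exp(x)*cos(2*x)/5 + C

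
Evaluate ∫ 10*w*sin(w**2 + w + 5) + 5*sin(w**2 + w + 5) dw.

Let u = w**2 + w + 5, so du = (2*w + 1) dw.
Rewriting, the integral becomes 5·∫ sin(u) du = 5·-cos(u).
Substituting back, u = w**2 + w + 5.

-5*cos(w**2 + w + 5) + C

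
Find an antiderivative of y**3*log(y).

y**4*log(y)/4 - y**4/16 + C

Use integration by parts with u = log(y), dv = y**3 dy.
Then du = 1/y dy and v = y**4/4.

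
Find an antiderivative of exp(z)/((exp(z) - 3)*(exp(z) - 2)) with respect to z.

Let u = e^z, du = e^z dz.
The integral becomes ∫ du/((u-3)(u-2)); decompose into partial fractions.

log(exp(z) - 3) - log(exp(z) - 2) + C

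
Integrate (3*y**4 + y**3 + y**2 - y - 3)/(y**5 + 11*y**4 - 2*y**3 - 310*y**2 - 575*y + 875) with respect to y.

Factor the denominator: (y - 5)*(y - 1)*(y + 5)**2*(y + 7).
Partial-fraction decomposition: 6913/(384*(y + 7)) - 55519/(3600*(y + 5)) + 1777/(120*(y + 5)**2) - 1/(1152*(y - 1)) + 2017/(4800*(y - 5)).
Integrate each term; A/(y−a) gives A·log|y−a|; A/(y−a)² gives −A/(y−a).

2017*log(y - 5)/4800 - log(y - 1)/1152 - 55519*log(y + 5)/3600 + 6913*log(y + 7)/384 - 1777/(120*y + 600) + C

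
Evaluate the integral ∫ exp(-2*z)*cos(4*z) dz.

Let I denote the integral. Integrate by parts with u = cos(4*z), dv = exp(-2*z) dz, so v = -exp(-2*z)/2: I = -exp(-2*z)*cos(4*z)/2 − 2·∫ exp(-2*z)*sin(4*z) dz.
Apply parts again with u = sin(4*z), dv = exp(-2*z) dz: ∫ exp(-2*z)*sin(4*z) dz = -exp(-2*z)*sin(4*z)/2 + 2·I. Substituting back brings back I: I = exp(-2*z)*sin(4*z) - exp(-2*z)*cos(4*z)/2 − 4·I.
Solving for I: (1 + 4)·I equals the remaining terms, so I = (1/5)·(exp(-2*z)*sin(4*z) - exp(-2*z)*cos(4*z)/2).

exp(-2*z)*sin(4*z)/5 - exp(-2*z)*cos(4*z)/10 + C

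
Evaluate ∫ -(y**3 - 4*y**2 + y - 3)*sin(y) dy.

y**3*cos(y) - 3*y**2*sin(y) - 4*y**2*cos(y) + 8*y*sin(y) - 5*y*cos(y) + 5*sin(y) + 5*cos(y) + C

Use integration by parts with u = y**3 - 4*y**2 + y - 3, dv = -sin(y) dy, so v = cos(y).
Apply parts 3 times (tabular method): alternate signs, differentiate u down to 0, integrate dv up.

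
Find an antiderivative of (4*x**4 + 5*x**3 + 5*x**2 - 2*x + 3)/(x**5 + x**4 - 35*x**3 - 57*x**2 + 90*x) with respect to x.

Factor the denominator: x*(x - 6)*(x - 1)*(x + 3)*(x + 5).
Partial-fraction decomposition: 61/(20*(x + 5)) - 9/(8*(x + 3)) - 1/(8*(x - 1)) + 13/(6*(x - 6)) + 1/(30*x).
Integrate each term: A/(x−a) contributes A·log|x−a|.

log(x)/30 + 13*log(x - 6)/6 - log(x - 1)/8 - 9*log(x + 3)/8 + 61*log(x + 5)/20 + C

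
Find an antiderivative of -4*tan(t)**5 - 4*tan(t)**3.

-tan(t)**4 + C

Let u = tan(t), so du = (tan(t)**2 + 1) dt.
Rewriting, the integral becomes -4·∫ u^3 du = -4·u^4/4.
Substituting back, u = tan(t).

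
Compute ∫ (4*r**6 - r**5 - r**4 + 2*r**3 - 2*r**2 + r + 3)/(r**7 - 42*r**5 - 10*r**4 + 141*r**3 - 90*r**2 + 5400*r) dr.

Factor the denominator: r*(r - 6)*(r - 4)*(r + 5)**2*(r**2 + 9).
Partial-fraction decomposition: (18799*r - 7074)/(65025*(r**2 + 9)) + 45462421/(23604075*(r + 5)) - 10783/(2805*(r + 5)**2) - 5069/(5400*(r - 4)) + 19769/(7260*(r - 6)) + 1/(1800*r).
Integrate each term; A/(r−a) gives A·log|r−a|; the (Br+D)/(r²+p²) term gives a log and an atan.

log(r)/1800 + 19769*log(r - 6)/7260 - 5069*log(r - 4)/5400 + 45462421*log(r + 5)/23604075 + 18799*log(r**2 + 9)/130050 - 262*atan(r/3)/7225 + 10783/(2805*r + 14025) + C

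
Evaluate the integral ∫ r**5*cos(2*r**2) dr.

r**4*sin(2*r**2)/4 + r**2*cos(2*r**2)/4 - sin(2*r**2)/8 + C

Let u = r², du = 2r dr; rewrite as (1/2)∫ u^2·cos(2u) du.
Now integrate by parts 2 times.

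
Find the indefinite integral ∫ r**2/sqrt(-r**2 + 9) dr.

-r*sqrt(-r**2 + 9)/2 + 9*asin(r/3)/2 + C

Substitute r = 3·sin(θ), so dr = 3·cos(θ) dθ and the radical becomes sqrt(-r**2 + 9) = 3·cos(θ) by the Pythagorean identity.
Integrate the resulting trig expression in θ, then back-substitute θ = asin(r/3), sin(θ) = r/3, cos(θ) = sqrt(-r**2 + 9)/3 (absorbing any constant into C).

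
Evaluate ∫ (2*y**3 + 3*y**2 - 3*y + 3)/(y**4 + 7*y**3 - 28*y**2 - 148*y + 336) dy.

Factor the denominator: (y - 4)*(y - 2)*(y + 6)*(y + 7).
Partial-fraction decomposition: 515/(99*(y + 7)) - 303/(80*(y + 6)) - 25/(144*(y - 2)) + 167/(220*(y - 4)).
Integrate each term: A/(y−a) contributes A·log|y−a|.

167*log(y - 4)/220 - 25*log(y - 2)/144 - 303*log(y + 6)/80 + 515*log(y + 7)/99 + C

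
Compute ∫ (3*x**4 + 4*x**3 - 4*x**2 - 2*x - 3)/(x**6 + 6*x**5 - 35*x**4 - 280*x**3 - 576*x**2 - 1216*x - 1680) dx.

Factor the denominator: (x - 7)*(x + 2)*(x + 5)*(x + 6)*(x**2 + 4).
Partial-fraction decomposition: (3059*x + 1061)/(61480*(x**2 + 4)) - 2889/(2080*(x + 6)) + 641/(522*(x + 5)) - 1/(864*(x + 2)) + 4181/(37206*(x - 7)).
Integrate each term; A/(x−a) gives A·log|x−a|; the (Bx+D)/(x²+p²) term gives a log and an atan.

4181*log(x - 7)/37206 - log(x + 2)/864 + 641*log(x + 5)/522 - 2889*log(x + 6)/2080 + 3059*log(x**2 + 4)/122960 + 1061*atan(x/2)/122960 + C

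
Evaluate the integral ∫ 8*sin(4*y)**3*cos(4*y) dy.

Let u = sin(4*y), so du = (4*cos(4*y)) dy.
Rewriting, the integral becomes 2·∫ u^3 du = 2·u^4/4.
Substituting back, u = sin(4*y).

sin(4*y)**4/2 + C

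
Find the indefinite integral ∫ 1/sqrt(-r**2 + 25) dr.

asin(r/5) + C

Substitute r = 5·sin(θ), so dr = 5·cos(θ) dθ and the radical becomes sqrt(-r**2 + 25) = 5·cos(θ) by the Pythagorean identity.
Integrate the resulting trig expression in θ, then back-substitute θ = asin(r/5), sin(θ) = r/5, cos(θ) = sqrt(-r**2 + 25)/5 (absorbing any constant into C).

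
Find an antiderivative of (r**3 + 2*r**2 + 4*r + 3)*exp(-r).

Use integration by parts with u = r**3 + 2*r**2 + 4*r + 3, dv = exp(-r) dr, so v = -exp(-r).
Apply parts 3 times (tabular method): alternate signs, differentiate u down to 0, integrate dv up.

(-r**3 - 5*r**2 - 14*r - 17)*exp(-r) + C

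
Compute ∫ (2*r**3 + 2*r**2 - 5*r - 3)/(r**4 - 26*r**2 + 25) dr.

Factor the denominator: (r - 5)*(r - 1)*(r + 1)*(r + 5).
Partial-fraction decomposition: 89/(120*(r + 5)) + 1/(24*(r + 1)) + 1/(12*(r - 1)) + 17/(15*(r - 5)).
Integrate each term: A/(r−a) contributes A·log|r−a|.

17*log(r - 5)/15 + log(r - 1)/12 + log(r + 1)/24 + 89*log(r + 5)/120 + C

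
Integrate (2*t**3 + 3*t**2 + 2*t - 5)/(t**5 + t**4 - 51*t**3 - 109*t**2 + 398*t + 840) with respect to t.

Factor the denominator: (t - 7)*(t - 3)*(t + 2)*(t + 4)*(t + 5).
Partial-fraction decomposition: -95/(144*(t + 5)) + 93/(154*(t + 4)) - 13/(270*(t + 2)) - 41/(560*(t - 3)) + 421/(2376*(t - 7)).
Integrate each term: A/(t−a) contributes A·log|t−a|.

421*log(t - 7)/2376 - 41*log(t - 3)/560 - 13*log(t + 2)/270 + 93*log(t + 4)/154 - 95*log(t + 5)/144 + C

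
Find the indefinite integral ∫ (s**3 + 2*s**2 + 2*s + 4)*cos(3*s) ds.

Use integration by parts with u = s**3 + 2*s**2 + 2*s + 4, dv = cos(3*s) ds, so v = sin(3*s)/3.
Apply parts 3 times (tabular method): alternate signs, differentiate u down to 0, integrate dv up.

s**3*sin(3*s)/3 + 2*s**2*sin(3*s)/3 + s**2*cos(3*s)/3 + 4*s*sin(3*s)/9 + 4*s*cos(3*s)/9 + 32*sin(3*s)/27 + 4*cos(3*s)/27 + C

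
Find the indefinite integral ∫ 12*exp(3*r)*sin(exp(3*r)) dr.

-4*cos(exp(3*r)) + C

Let u = exp(3*r), so du = (3*exp(3*r)) dr.
Rewriting, the integral becomes 4·∫ sin(u) du = 4·-cos(u).
Substituting back, u = exp(3*r).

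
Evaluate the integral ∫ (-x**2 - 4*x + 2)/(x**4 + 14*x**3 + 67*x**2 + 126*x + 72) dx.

log(x + 1)/6 - 5*log(x + 3)/6 + log(x**2 + 10*x + 24)/3 + C

Factor the denominator: (x + 1)*(x + 3)*(x + 4)*(x + 6).
Partial-fraction decomposition: 1/(3*(x + 6)) + 1/(3*(x + 4)) - 5/(6*(x + 3)) + 1/(6*(x + 1)).
Integrate each term: A/(x−a) contributes A·log|x−a|.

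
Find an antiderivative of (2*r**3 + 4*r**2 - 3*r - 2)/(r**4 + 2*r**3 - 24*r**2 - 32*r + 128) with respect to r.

Factor the denominator: (r - 4)*(r - 2)*(r + 4)**2.
Partial-fraction decomposition: 181/(192*(r + 4)) - 9/(8*(r + 4)**2) - 1/(3*(r - 2)) + 89/(64*(r - 4)).
Integrate each term; A/(r−a) gives A·log|r−a|; A/(r−a)² gives −A/(r−a).

89*log(r - 4)/64 - log(r - 2)/3 + 181*log(r + 4)/192 + 9/(8*r + 32) + C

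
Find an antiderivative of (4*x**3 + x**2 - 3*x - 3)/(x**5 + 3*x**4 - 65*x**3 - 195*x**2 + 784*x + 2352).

Factor the denominator: (x - 7)*(x - 4)*(x + 3)*(x + 4)*(x + 7).
Partial-fraction decomposition: -435/(616*(x + 7)) + 7/(8*(x + 4)) - 93/(280*(x + 3)) - 257/(1848*(x - 4)) + 127/(420*(x - 7)).
Integrate each term: A/(x−a) contributes A·log|x−a|.

127*log(x - 7)/420 - 257*log(x - 4)/1848 - 93*log(x + 3)/280 + 7*log(x + 4)/8 - 435*log(x + 7)/616 + C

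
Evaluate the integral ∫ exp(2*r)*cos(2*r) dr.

Let I denote the integral. Integrate by parts with u = cos(2*r), dv = exp(2*r) dr, so v = exp(2*r)/2: I = exp(2*r)*cos(2*r)/2 + ∫ exp(2*r)*sin(2*r) dr.
Apply parts again with u = sin(2*r), dv = exp(2*r) dr: ∫ exp(2*r)*sin(2*r) dr = exp(2*r)*sin(2*r)/2 − I. Substituting back brings back I: I = exp(2*r)*sin(2*r)/2 + exp(2*r)*cos(2*r)/2 − I.
Solving for I: (1 + 1)·I equals the remaining terms, so I = (1/2)·(exp(2*r)*sin(2*r)/2 + exp(2*r)*cos(2*r)/2).

exp(2*r)*sin(2*r)/4 + exp(2*r)*cos(2*r)/4 + C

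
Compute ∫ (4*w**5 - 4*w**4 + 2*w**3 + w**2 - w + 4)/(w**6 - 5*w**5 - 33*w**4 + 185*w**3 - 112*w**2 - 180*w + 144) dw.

13193*log(w - 6)/2100 - 268*log(w - 4)/75 + 181*log(w - 1)/3675 - log(w + 1)/175 + 18337*log(w + 6)/14700 - 1/(35*w - 35) + C

Factor the denominator: (w - 6)*(w - 4)*(w - 1)**2*(w + 1)*(w + 6).
Partial-fraction decomposition: 18337/(14700*(w + 6)) - 1/(175*(w + 1)) + 181/(3675*(w - 1)) + 1/(35*(w - 1)**2) - 268/(75*(w - 4)) + 13193/(2100*(w - 6)).
Integrate each term; A/(w−a) gives A·log|w−a|; A/(w−a)² gives −A/(w−a).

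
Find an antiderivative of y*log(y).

y**2*log(y)/2 - y**2/4 + C

Use integration by parts with u = log(y), dv = y dy.
Then du = 1/y dy and v = y**2/2.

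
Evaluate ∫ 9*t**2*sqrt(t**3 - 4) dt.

Let u = t**3 - 4, so du = (3*t**2) dt.
Rewriting, the integral becomes 3·∫ √u du = 3·(2/3)u^(3/2).
Substituting back, u = t**3 - 4.

2*(t**3 - 4)**(3/2) + C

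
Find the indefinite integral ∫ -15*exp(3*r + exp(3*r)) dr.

-5*exp(exp(3*r)) + C

Let u = exp(3*r), so du = (3*exp(3*r)) dr.
Rewriting, the integral becomes -5·∫ e^u du = -5·e^u.
Substituting back, u = exp(3*r).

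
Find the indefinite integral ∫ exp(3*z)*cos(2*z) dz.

2*exp(3*z)*sin(2*z)/13 + 3*exp(3*z)*cos(2*z)/13 + C

Let I denote the integral. Integrate by parts with u = cos(2*z), dv = exp(3*z) dz, so v = exp(3*z)/3: I = exp(3*z)*cos(2*z)/3 + (2/3)·∫ exp(3*z)*sin(2*z) dz.
Apply parts again with u = sin(2*z), dv = exp(3*z) dz: ∫ exp(3*z)*sin(2*z) dz = exp(3*z)*sin(2*z)/3 − (2/3)·I. Substituting back brings back I: I = 2*exp(3*z)*sin(2*z)/9 + exp(3*z)*cos(2*z)/3 − (4/9)·I.
Solving for I: (1 + 4/9)·I equals the remaining terms, so I = (9/13)·(2*exp(3*z)*sin(2*z)/9 + exp(3*z)*cos(2*z)/3).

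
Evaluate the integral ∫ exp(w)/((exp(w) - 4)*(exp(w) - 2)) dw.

log(exp(w) - 4)/2 - log(exp(w) - 2)/2 + C

Let u = e^w, du = e^w dw.
The integral becomes ∫ du/((u-4)(u-2)); decompose into partial fractions.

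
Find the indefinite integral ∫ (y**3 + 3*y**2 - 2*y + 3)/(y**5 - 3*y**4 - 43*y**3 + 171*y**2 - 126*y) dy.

Factor the denominator: y*(y - 6)*(y - 3)*(y - 1)*(y + 7).
Partial-fraction decomposition: -179/(7280*(y + 7)) + 1/(16*(y - 1)) - 17/(60*(y - 3)) + 7/(26*(y - 6)) - 1/(42*y).
Integrate each term: A/(y−a) contributes A·log|y−a|.

-log(y)/42 + 7*log(y - 6)/26 - 17*log(y - 3)/60 + log(y - 1)/16 - 179*log(y + 7)/7280 + C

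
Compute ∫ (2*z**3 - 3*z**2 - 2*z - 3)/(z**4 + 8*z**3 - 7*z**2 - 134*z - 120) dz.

23*log(z - 4)/150 + 3*log(z + 1)/50 - 53*log(z + 5)/6 + 531*log(z + 6)/50 + C

Factor the denominator: (z - 4)*(z + 1)*(z + 5)*(z + 6).
Partial-fraction decomposition: 531/(50*(z + 6)) - 53/(6*(z + 5)) + 3/(50*(z + 1)) + 23/(150*(z - 4)).
Integrate each term: A/(z−a) contributes A·log|z−a|.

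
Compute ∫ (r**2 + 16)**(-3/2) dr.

r/(16*sqrt(r**2 + 16)) + C

Substitute r = 4·tan(θ), so dr = 4·sec(θ)^2 dθ and the radical becomes sqrt(r**2 + 16) = 4·sec(θ) by the Pythagorean identity.
Integrate the resulting trig expression in θ, then back-substitute tan(θ) = r/4, sec(θ) = sqrt(r**2 + 16)/4 (absorbing any constant into C).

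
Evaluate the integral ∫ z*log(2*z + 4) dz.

z**2*log(2*z + 4)/2 - z**2/4 + z - 2*log(z + 2) + C

Use integration by parts with u = log(2*z + 4), dv = z dz.
Then du = 2/(2*z + 4) dz and v = z**2/2.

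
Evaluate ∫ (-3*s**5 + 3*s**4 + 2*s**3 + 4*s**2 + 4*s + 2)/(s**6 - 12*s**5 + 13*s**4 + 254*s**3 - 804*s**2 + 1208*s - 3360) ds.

-7051*log(s - 7)/318 + 9419*log(s - 6)/440 - 349*log(s - 4)/180 - 1847*log(s + 5)/5742 + 1641*log(s**2 + 4)/122960 - 2551*atan(s/2)/61480 + C

Factor the denominator: (s - 7)*(s - 6)*(s - 4)*(s + 5)*(s**2 + 4).
Partial-fraction decomposition: (1641*s - 5102)/(61480*(s**2 + 4)) - 1847/(5742*(s + 5)) - 349/(180*(s - 4)) + 9419/(440*(s - 6)) - 7051/(318*(s - 7)).
Integrate each term; A/(s−a) gives A·log|s−a|; the (Bs+D)/(s²+p²) term gives a log and an atan.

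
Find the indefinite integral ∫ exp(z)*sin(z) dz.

Let I denote the integral. Integrate by parts with u = sin(z), dv = exp(z) dz, so v = exp(z): I = exp(z)*sin(z) − ∫ exp(z)*cos(z) dz.
Apply parts again with u = cos(z), dv = exp(z) dz: ∫ exp(z)*cos(z) dz = exp(z)*cos(z) + I. Substituting back brings back I: I = exp(z)*sin(z) - exp(z)*cos(z) − I.
Solving for I: (1 + 1)·I equals the remaining terms, so I = (1/2)·(exp(z)*sin(z) - exp(z)*cos(z)).

exp(z)*sin(z)/2 - exp(z)*cos(z)/2 + C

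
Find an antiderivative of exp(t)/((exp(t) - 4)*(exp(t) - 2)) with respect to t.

log(exp(t) - 4)/2 - log(exp(t) - 2)/2 + C

Let u = e^t, du = e^t dt.
The integral becomes ∫ du/((u-2)(u-4)); decompose into partial fractions.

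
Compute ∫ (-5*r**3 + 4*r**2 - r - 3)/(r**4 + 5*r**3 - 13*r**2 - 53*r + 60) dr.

-15*log(r - 3)/16 + log(r - 1)/12 + 11*log(r + 4) - 727*log(r + 5)/48 + C

Factor the denominator: (r - 3)*(r - 1)*(r + 4)*(r + 5).
Partial-fraction decomposition: -727/(48*(r + 5)) + 11/(r + 4) + 1/(12*(r - 1)) - 15/(16*(r - 3)).
Integrate each term: A/(r−a) contributes A·log|r−a|.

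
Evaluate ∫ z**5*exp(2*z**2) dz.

(2*z**4 - 2*z**2 + 1)*exp(2*z**2)/8 + C

Let u = z², du = 2z dz; rewrite as (1/2)∫ u^2·exp(2u) du.
Now integrate by parts 2 times.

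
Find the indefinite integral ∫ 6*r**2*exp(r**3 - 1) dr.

Let u = r**3 - 1, so du = (3*r**2) dr.
Rewriting, the integral becomes 2·∫ e^u du = 2·e^u.
Substituting back, u = r**3 - 1.

2*exp(r**3 - 1) + C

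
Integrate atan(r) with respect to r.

Use integration by parts with u = arctan(r), dv = dr.
Then du = 1/(r**2 + 1) dr.

r*atan(r) - log(r**2 + 1)/2 + C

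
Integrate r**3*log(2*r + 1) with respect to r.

Use integration by parts with u = log(2*r + 1), dv = r**3 dr.
Then du = 2/(2*r + 1) dr and v = r**4/4.

r**4*log(2*r + 1)/4 - r**4/16 + r**3/24 - r**2/32 + r/32 - log(2*r + 1)/64 + C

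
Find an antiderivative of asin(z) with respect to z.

z*asin(z) + sqrt(-z**2 + 1) + C

Use integration by parts with u = arcsin(z), dv = dz.
Then du = 1/sqrt(-z**2 + 1) dz.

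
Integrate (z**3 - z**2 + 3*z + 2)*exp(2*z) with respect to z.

Use integration by parts with u = z**3 - z**2 + 3*z + 2, dv = exp(2*z) dz, so v = exp(2*z)/2.
Apply parts 3 times (tabular method): alternate signs, differentiate u down to 0, integrate dv up.

(4*z**3 - 10*z**2 + 22*z - 3)*exp(2*z)/8 + C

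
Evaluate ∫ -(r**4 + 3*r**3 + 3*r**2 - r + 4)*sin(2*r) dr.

Use integration by parts with u = r**4 + 3*r**3 + 3*r**2 - r + 4, dv = -sin(2*r) dr, so v = cos(2*r)/2.
Apply parts 4 times (tabular method): alternate signs, differentiate u down to 0, integrate dv up.

r**4*cos(2*r)/2 - r**3*sin(2*r) + 3*r**3*cos(2*r)/2 - 9*r**2*sin(2*r)/4 - 11*r*cos(2*r)/4 + 11*sin(2*r)/8 + 2*cos(2*r) + C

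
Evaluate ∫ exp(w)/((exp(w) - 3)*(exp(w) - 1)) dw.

log(exp(w) - 3)/2 - log(exp(w) - 1)/2 + C

Let u = e^w, du = e^w dw.
The integral becomes ∫ du/((u-3)(u-1)); decompose into partial fractions.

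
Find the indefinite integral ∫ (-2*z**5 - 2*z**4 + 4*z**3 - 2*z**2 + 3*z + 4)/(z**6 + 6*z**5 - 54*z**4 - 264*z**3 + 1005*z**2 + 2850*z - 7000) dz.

-7031*log(z - 5)/3600 + 1160*log(z - 4)/891 - 31*log(z - 2)/1323 + 1756199*log(z + 5)/396900 - 27325*log(z + 7)/4752 + 4439/(1260*z + 6300) + C

Factor the denominator: (z - 5)*(z - 4)*(z - 2)*(z + 5)**2*(z + 7).
Partial-fraction decomposition: -27325/(4752*(z + 7)) + 1756199/(396900*(z + 5)) - 4439/(1260*(z + 5)**2) - 31/(1323*(z - 2)) + 1160/(891*(z - 4)) - 7031/(3600*(z - 5)).
Integrate each term; A/(z−a) gives A·log|z−a|; A/(z−a)² gives −A/(z−a).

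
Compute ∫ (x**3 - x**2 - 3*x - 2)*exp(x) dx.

(x**3 - 4*x**2 + 5*x - 7)*exp(x) + C

Use integration by parts with u = x**3 - x**2 - 3*x - 2, dv = exp(x) dx, so v = exp(x).
Apply parts 3 times (tabular method): alternate signs, differentiate u down to 0, integrate dv up.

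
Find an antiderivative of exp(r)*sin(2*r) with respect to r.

exp(r)*sin(2*r)/5 - 2*exp(r)*cos(2*r)/5 + C

Let I denote the integral. Integrate by parts with u = sin(2*r), dv = exp(r) dr, so v = exp(r): I = exp(r)*sin(2*r) − 2·∫ exp(r)*cos(2*r) dr.
Apply parts again with u = cos(2*r), dv = exp(r) dr: ∫ exp(r)*cos(2*r) dr = exp(r)*cos(2*r) + 2·I. Substituting back brings back I: I = exp(r)*sin(2*r) - 2*exp(r)*cos(2*r) − 4·I.
Solving for I: (1 + 4)·I equals the remaining terms, so I = (1/5)·(exp(r)*sin(2*r) - 2*exp(r)*cos(2*r)).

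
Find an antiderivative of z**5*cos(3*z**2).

Let u = z², du = 2z dz; rewrite as (1/2)∫ u^2·cos(3u) du.
Now integrate by parts 2 times.

z**4*sin(3*z**2)/6 + z**2*cos(3*z**2)/9 - sin(3*z**2)/27 + C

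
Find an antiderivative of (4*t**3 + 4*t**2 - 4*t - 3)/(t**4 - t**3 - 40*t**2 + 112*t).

-3*log(t)/112 + 5165*log(t - 4)/1936 + 1151*log(t + 7)/847 - 301/(44*t - 176) + C

Factor the denominator: t*(t - 4)**2*(t + 7).
Partial-fraction decomposition: 1151/(847*(t + 7)) + 5165/(1936*(t - 4)) + 301/(44*(t - 4)**2) - 3/(112*t).
Integrate each term; A/(t−a) gives A·log|t−a|; A/(t−a)² gives −A/(t−a).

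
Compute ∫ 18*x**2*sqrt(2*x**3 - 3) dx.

Let u = 2*x**3 - 3, so du = (6*x**2) dx.
Rewriting, the integral becomes 3·∫ √u du = 3·(2/3)u^(3/2).
Substituting back, u = 2*x**3 - 3.

2*(2*x**3 - 3)**(3/2) + C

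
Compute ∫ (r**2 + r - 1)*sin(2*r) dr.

-r**2*cos(2*r)/2 + r*sin(2*r)/2 - r*cos(2*r)/2 + sin(2*r)/4 + 3*cos(2*r)/4 + C

Use integration by parts with u = r**2 + r - 1, dv = sin(2*r) dr, so v = -cos(2*r)/2.
Apply parts 2 times (tabular method): alternate signs, differentiate u down to 0, integrate dv up.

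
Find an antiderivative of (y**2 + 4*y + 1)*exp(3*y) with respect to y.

(9*y**2 + 30*y - 1)*exp(3*y)/27 + C

Use integration by parts with u = y**2 + 4*y + 1, dv = exp(3*y) dy, so v = exp(3*y)/3.
Apply parts 2 times (tabular method): alternate signs, differentiate u down to 0, integrate dv up.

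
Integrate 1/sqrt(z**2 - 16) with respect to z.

Substitute z = 4·sec(θ), so dz = 4·sec(θ)*tan(θ) dθ and the radical becomes sqrt(z**2 - 16) = 4·tan(θ) by the Pythagorean identity.
Integrate the resulting trig expression in θ, then back-substitute sec(θ) = z/4, tan(θ) = sqrt(z**2 - 16)/4 (absorbing any constant into C).

log(z + sqrt(z**2 - 16)) + C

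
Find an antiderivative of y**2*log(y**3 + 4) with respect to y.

Let u = y**3 + 4, so du = (3*y**2) dy.
The integral becomes (1/3)·∫ log(u) du; integrate by parts with u′=log(u), dv′=du.

y**3*log(y**3 + 4)/3 - y**3/3 + 4*log(y**3 + 4)/3 + C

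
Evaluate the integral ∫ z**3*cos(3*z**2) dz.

Let u = z², du = 2z dz; rewrite as (1/2)∫ u^1·cos(3u) du.
Now integrate by parts 1 time.

z**2*sin(3*z**2)/6 + cos(3*z**2)/18 + C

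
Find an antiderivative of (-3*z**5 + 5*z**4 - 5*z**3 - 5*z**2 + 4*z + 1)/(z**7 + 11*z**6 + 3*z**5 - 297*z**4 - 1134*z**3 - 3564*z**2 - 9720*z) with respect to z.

Factor the denominator: z*(z - 6)*(z + 5)*(z + 6)**2*(z**2 + 9).
Partial-fraction decomposition: -(649*z - 5421)/(41310*(z**2 + 9)) - 53527/(7776*(z + 6)) - 6137/(648*(z + 6)**2) + 12981/(1870*(z + 5)) - 18083/(427680*(z - 6)) - 1/(9720*z).
Integrate each term; A/(z−a) gives A·log|z−a|; the (Bz+D)/(z²+p²) term gives a log and an atan.

-log(z)/9720 - 18083*log(z - 6)/427680 + 12981*log(z + 5)/1870 - 53527*log(z + 6)/7776 - 649*log(z**2 + 9)/82620 + 1807*atan(z/3)/41310 + 6137/(648*z + 3888) + C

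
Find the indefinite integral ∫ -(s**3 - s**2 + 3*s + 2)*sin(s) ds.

Use integration by parts with u = s**3 - s**2 + 3*s + 2, dv = -sin(s) ds, so v = cos(s).
Apply parts 3 times (tabular method): alternate signs, differentiate u down to 0, integrate dv up.

s**3*cos(s) - 3*s**2*sin(s) - s**2*cos(s) + 2*s*sin(s) - 3*s*cos(s) + 3*sin(s) + 4*cos(s) + C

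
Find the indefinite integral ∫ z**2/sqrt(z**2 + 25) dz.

Substitute z = 5·tan(θ), so dz = 5·sec(θ)^2 dθ and the radical becomes sqrt(z**2 + 25) = 5·sec(θ) by the Pythagorean identity.
Integrate the resulting trig expression in θ, then back-substitute tan(θ) = z/5, sec(θ) = sqrt(z**2 + 25)/5 (absorbing any constant into C).

z*sqrt(z**2 + 25)/2 - 25*log(z + sqrt(z**2 + 25))/2 + C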